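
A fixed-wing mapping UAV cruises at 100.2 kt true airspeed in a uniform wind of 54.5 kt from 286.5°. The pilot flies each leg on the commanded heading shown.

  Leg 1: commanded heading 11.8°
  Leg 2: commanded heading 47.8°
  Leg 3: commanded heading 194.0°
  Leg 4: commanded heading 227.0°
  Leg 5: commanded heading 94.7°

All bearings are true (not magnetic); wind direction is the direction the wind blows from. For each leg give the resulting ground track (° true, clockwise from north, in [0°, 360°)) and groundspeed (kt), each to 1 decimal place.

Leg 1: heading 11.8°; drift +29.6° → track 41.4°, groundspeed 110.1 kt
Leg 2: heading 47.8°; drift +19.9° → track 67.7°, groundspeed 136.7 kt
Leg 3: heading 194.0°; drift -28.0° → track 166.0°, groundspeed 116.1 kt
Leg 4: heading 227.0°; drift -32.9° → track 194.1°, groundspeed 86.4 kt
Leg 5: heading 94.7°; drift +4.2° → track 98.9°, groundspeed 154.0 kt

Leg 1: track=41.4°, groundspeed=110.1 kt
Leg 2: track=67.7°, groundspeed=136.7 kt
Leg 3: track=166.0°, groundspeed=116.1 kt
Leg 4: track=194.1°, groundspeed=86.4 kt
Leg 5: track=98.9°, groundspeed=154.0 kt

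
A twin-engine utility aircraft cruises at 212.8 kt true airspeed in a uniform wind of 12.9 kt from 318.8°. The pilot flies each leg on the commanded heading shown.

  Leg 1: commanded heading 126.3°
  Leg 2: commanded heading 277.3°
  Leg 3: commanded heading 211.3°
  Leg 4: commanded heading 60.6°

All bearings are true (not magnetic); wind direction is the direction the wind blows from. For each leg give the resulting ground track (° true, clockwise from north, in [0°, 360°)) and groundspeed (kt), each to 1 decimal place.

Leg 1: heading 126.3°; drift +0.7° → track 127.0°, groundspeed 225.4 kt
Leg 2: heading 277.3°; drift -2.4° → track 274.9°, groundspeed 203.3 kt
Leg 3: heading 211.3°; drift -3.2° → track 208.1°, groundspeed 217.0 kt
Leg 4: heading 60.6°; drift +3.4° → track 64.0°, groundspeed 215.8 kt

Leg 1: track=127.0°, groundspeed=225.4 kt
Leg 2: track=274.9°, groundspeed=203.3 kt
Leg 3: track=208.1°, groundspeed=217.0 kt
Leg 4: track=64.0°, groundspeed=215.8 kt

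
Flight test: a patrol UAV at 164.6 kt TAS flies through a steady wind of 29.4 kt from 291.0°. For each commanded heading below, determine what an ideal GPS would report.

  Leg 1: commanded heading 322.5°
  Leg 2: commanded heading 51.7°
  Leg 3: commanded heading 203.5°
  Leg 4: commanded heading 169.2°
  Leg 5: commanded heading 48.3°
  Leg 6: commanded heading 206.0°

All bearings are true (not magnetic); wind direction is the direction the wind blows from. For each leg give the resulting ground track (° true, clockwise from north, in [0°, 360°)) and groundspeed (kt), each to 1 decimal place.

Leg 1: heading 322.5°; drift +6.3° → track 328.8°, groundspeed 140.4 kt
Leg 2: heading 51.7°; drift +8.0° → track 59.7°, groundspeed 181.4 kt
Leg 3: heading 203.5°; drift -10.2° → track 193.3°, groundspeed 165.9 kt
Leg 4: heading 169.2°; drift -7.9° → track 161.3°, groundspeed 181.8 kt
Leg 5: heading 48.3°; drift +8.3° → track 56.6°, groundspeed 180.0 kt
Leg 6: heading 206.0°; drift -10.2° → track 195.8°, groundspeed 164.7 kt

Leg 1: track=328.8°, groundspeed=140.4 kt
Leg 2: track=59.7°, groundspeed=181.4 kt
Leg 3: track=193.3°, groundspeed=165.9 kt
Leg 4: track=161.3°, groundspeed=181.8 kt
Leg 5: track=56.6°, groundspeed=180.0 kt
Leg 6: track=195.8°, groundspeed=164.7 kt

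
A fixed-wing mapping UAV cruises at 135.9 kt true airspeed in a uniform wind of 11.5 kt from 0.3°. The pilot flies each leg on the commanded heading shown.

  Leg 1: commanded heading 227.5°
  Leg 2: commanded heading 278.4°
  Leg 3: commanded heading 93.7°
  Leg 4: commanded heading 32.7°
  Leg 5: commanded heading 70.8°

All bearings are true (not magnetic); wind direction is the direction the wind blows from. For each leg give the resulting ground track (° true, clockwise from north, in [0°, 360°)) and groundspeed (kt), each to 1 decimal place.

Leg 1: heading 227.5°; drift -3.4° → track 224.1°, groundspeed 144.0 kt
Leg 2: heading 278.4°; drift -4.8° → track 273.6°, groundspeed 134.8 kt
Leg 3: heading 93.7°; drift +4.8° → track 98.5°, groundspeed 137.1 kt
Leg 4: heading 32.7°; drift +2.8° → track 35.5°, groundspeed 126.3 kt
Leg 5: heading 70.8°; drift +4.7° → track 75.5°, groundspeed 132.5 kt

Leg 1: track=224.1°, groundspeed=144.0 kt
Leg 2: track=273.6°, groundspeed=134.8 kt
Leg 3: track=98.5°, groundspeed=137.1 kt
Leg 4: track=35.5°, groundspeed=126.3 kt
Leg 5: track=75.5°, groundspeed=132.5 kt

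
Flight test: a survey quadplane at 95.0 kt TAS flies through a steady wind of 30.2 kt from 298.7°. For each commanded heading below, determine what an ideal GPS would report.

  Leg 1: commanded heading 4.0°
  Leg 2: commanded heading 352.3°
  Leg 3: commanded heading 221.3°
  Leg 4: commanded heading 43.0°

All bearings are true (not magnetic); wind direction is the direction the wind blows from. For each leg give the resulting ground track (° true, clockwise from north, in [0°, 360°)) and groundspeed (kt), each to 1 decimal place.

Leg 1: track=22.4°, groundspeed=86.8 kt
Leg 2: track=9.8°, groundspeed=80.8 kt
Leg 3: track=202.9°, groundspeed=93.2 kt
Leg 4: track=58.9°, groundspeed=106.6 kt

Leg 1: heading 4.0°; drift +18.4° → track 22.4°, groundspeed 86.8 kt
Leg 2: heading 352.3°; drift +17.5° → track 9.8°, groundspeed 80.8 kt
Leg 3: heading 221.3°; drift -18.4° → track 202.9°, groundspeed 93.2 kt
Leg 4: heading 43.0°; drift +15.9° → track 58.9°, groundspeed 106.6 kt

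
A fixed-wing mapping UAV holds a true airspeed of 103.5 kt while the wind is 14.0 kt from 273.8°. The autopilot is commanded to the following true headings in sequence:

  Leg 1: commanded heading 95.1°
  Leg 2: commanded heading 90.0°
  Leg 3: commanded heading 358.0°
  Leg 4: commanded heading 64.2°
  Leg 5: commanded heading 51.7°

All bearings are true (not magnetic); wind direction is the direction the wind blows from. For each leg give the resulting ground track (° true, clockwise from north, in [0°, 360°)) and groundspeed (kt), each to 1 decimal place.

Leg 1: heading 95.1°; drift -0.2° → track 94.9°, groundspeed 117.5 kt
Leg 2: heading 90.0°; drift +0.5° → track 90.5°, groundspeed 117.5 kt
Leg 3: heading 358.0°; drift +7.8° → track 5.8°, groundspeed 103.0 kt
Leg 4: heading 64.2°; drift +3.4° → track 67.6°, groundspeed 115.9 kt
Leg 5: heading 51.7°; drift +4.7° → track 56.4°, groundspeed 114.3 kt

Leg 1: track=94.9°, groundspeed=117.5 kt
Leg 2: track=90.5°, groundspeed=117.5 kt
Leg 3: track=5.8°, groundspeed=103.0 kt
Leg 4: track=67.6°, groundspeed=115.9 kt
Leg 5: track=56.4°, groundspeed=114.3 kt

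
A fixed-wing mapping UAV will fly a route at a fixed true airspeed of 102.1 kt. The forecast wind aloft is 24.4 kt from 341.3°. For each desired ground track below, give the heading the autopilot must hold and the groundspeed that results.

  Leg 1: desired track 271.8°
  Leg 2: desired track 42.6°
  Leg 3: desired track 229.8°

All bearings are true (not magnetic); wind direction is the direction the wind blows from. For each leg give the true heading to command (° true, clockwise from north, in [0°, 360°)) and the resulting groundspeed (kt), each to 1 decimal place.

Leg 1: heading=284.7°, groundspeed=91.0 kt
Leg 2: heading=30.5°, groundspeed=88.1 kt
Leg 3: heading=242.6°, groundspeed=108.5 kt

Leg 1: desired track 271.8°; wind correction +12.9° → command heading 284.7°, groundspeed 91.0 kt
Leg 2: desired track 42.6°; wind correction -12.1° → command heading 30.5°, groundspeed 88.1 kt
Leg 3: desired track 229.8°; wind correction +12.8° → command heading 242.6°, groundspeed 108.5 kt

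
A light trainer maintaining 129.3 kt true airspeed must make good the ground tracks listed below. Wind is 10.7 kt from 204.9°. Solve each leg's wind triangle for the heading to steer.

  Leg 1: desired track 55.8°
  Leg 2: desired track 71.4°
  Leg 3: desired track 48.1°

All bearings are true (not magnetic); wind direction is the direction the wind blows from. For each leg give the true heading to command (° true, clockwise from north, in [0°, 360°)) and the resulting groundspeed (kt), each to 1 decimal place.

Leg 1: heading=58.2°, groundspeed=138.4 kt
Leg 2: heading=74.8°, groundspeed=136.4 kt
Leg 3: heading=50.0°, groundspeed=139.1 kt

Leg 1: desired track 55.8°; wind correction +2.4° → command heading 58.2°, groundspeed 138.4 kt
Leg 2: desired track 71.4°; wind correction +3.4° → command heading 74.8°, groundspeed 136.4 kt
Leg 3: desired track 48.1°; wind correction +1.9° → command heading 50.0°, groundspeed 139.1 kt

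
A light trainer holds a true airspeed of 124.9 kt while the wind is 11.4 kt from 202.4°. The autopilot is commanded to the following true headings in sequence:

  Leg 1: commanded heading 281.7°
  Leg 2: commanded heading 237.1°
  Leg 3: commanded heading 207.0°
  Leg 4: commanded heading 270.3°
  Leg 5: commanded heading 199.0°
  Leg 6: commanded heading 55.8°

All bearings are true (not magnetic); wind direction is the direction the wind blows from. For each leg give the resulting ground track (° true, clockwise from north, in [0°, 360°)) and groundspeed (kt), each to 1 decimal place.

Leg 1: heading 281.7°; drift +5.2° → track 286.9°, groundspeed 123.3 kt
Leg 2: heading 237.1°; drift +3.2° → track 240.3°, groundspeed 115.7 kt
Leg 3: heading 207.0°; drift +0.5° → track 207.5°, groundspeed 113.5 kt
Leg 4: heading 270.3°; drift +5.0° → track 275.3°, groundspeed 121.1 kt
Leg 5: heading 199.0°; drift -0.3° → track 198.7°, groundspeed 113.5 kt
Leg 6: heading 55.8°; drift -2.7° → track 53.1°, groundspeed 134.6 kt

Leg 1: track=286.9°, groundspeed=123.3 kt
Leg 2: track=240.3°, groundspeed=115.7 kt
Leg 3: track=207.5°, groundspeed=113.5 kt
Leg 4: track=275.3°, groundspeed=121.1 kt
Leg 5: track=198.7°, groundspeed=113.5 kt
Leg 6: track=53.1°, groundspeed=134.6 kt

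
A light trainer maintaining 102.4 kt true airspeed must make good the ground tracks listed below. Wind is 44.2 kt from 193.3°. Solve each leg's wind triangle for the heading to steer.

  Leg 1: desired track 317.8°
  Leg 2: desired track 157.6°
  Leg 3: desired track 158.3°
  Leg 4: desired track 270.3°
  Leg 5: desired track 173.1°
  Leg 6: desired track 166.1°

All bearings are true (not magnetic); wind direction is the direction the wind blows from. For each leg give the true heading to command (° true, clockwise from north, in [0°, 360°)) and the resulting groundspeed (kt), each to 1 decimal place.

Leg 1: desired track 317.8°; wind correction -20.8° → command heading 297.0°, groundspeed 120.7 kt
Leg 2: desired track 157.6°; wind correction +14.6° → command heading 172.2°, groundspeed 63.2 kt
Leg 3: desired track 158.3°; wind correction +14.3° → command heading 172.6°, groundspeed 63.0 kt
Leg 4: desired track 270.3°; wind correction -24.9° → command heading 245.4°, groundspeed 83.0 kt
Leg 5: desired track 173.1°; wind correction +8.6° → command heading 181.7°, groundspeed 59.8 kt
Leg 6: desired track 166.1°; wind correction +11.4° → command heading 177.5°, groundspeed 61.1 kt

Leg 1: heading=297.0°, groundspeed=120.7 kt
Leg 2: heading=172.2°, groundspeed=63.2 kt
Leg 3: heading=172.6°, groundspeed=63.0 kt
Leg 4: heading=245.4°, groundspeed=83.0 kt
Leg 5: heading=181.7°, groundspeed=59.8 kt
Leg 6: heading=177.5°, groundspeed=61.1 kt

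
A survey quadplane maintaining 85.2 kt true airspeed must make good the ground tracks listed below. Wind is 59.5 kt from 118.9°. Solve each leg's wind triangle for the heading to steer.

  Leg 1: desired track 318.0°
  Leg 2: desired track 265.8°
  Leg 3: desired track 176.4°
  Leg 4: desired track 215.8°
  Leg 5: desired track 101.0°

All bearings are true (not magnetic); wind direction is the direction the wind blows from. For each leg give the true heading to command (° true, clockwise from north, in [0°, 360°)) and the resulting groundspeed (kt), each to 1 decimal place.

Leg 1: desired track 318.0°; wind correction +13.2° → command heading 331.2°, groundspeed 139.2 kt
Leg 2: desired track 265.8°; wind correction -22.4° → command heading 243.4°, groundspeed 128.6 kt
Leg 3: desired track 176.4°; wind correction -36.1° → command heading 140.3°, groundspeed 36.9 kt
Leg 4: desired track 215.8°; wind correction -43.9° → command heading 171.9°, groundspeed 68.5 kt
Leg 5: desired track 101.0°; wind correction +12.4° → command heading 113.4°, groundspeed 26.6 kt

Leg 1: heading=331.2°, groundspeed=139.2 kt
Leg 2: heading=243.4°, groundspeed=128.6 kt
Leg 3: heading=140.3°, groundspeed=36.9 kt
Leg 4: heading=171.9°, groundspeed=68.5 kt
Leg 5: heading=113.4°, groundspeed=26.6 kt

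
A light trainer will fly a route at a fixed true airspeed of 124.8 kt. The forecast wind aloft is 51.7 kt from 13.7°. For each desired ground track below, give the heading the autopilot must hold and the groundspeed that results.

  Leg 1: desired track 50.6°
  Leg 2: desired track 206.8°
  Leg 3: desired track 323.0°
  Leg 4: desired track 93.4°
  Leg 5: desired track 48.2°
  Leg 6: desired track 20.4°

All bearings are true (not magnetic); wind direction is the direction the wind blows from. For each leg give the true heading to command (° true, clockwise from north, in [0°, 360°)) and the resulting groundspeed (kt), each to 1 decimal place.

Leg 1: desired track 50.6°; wind correction -14.4° → command heading 36.2°, groundspeed 79.5 kt
Leg 2: desired track 206.8°; wind correction +5.4° → command heading 212.2°, groundspeed 174.6 kt
Leg 3: desired track 323.0°; wind correction +18.7° → command heading 341.7°, groundspeed 85.5 kt
Leg 4: desired track 93.4°; wind correction -24.1° → command heading 69.3°, groundspeed 104.7 kt
Leg 5: desired track 48.2°; wind correction -13.6° → command heading 34.6°, groundspeed 78.7 kt
Leg 6: desired track 20.4°; wind correction -2.8° → command heading 17.6°, groundspeed 73.3 kt

Leg 1: heading=36.2°, groundspeed=79.5 kt
Leg 2: heading=212.2°, groundspeed=174.6 kt
Leg 3: heading=341.7°, groundspeed=85.5 kt
Leg 4: heading=69.3°, groundspeed=104.7 kt
Leg 5: heading=34.6°, groundspeed=78.7 kt
Leg 6: heading=17.6°, groundspeed=73.3 kt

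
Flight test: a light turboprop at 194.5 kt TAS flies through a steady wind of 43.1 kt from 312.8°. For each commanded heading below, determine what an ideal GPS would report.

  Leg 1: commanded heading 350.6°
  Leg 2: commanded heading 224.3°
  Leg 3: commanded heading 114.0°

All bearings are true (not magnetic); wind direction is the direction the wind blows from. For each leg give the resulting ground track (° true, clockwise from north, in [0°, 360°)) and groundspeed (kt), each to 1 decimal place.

Leg 1: heading 350.6°; drift +9.3° → track 359.9°, groundspeed 162.6 kt
Leg 2: heading 224.3°; drift -12.6° → track 211.7°, groundspeed 198.1 kt
Leg 3: heading 114.0°; drift +3.4° → track 117.4°, groundspeed 235.7 kt

Leg 1: track=359.9°, groundspeed=162.6 kt
Leg 2: track=211.7°, groundspeed=198.1 kt
Leg 3: track=117.4°, groundspeed=235.7 kt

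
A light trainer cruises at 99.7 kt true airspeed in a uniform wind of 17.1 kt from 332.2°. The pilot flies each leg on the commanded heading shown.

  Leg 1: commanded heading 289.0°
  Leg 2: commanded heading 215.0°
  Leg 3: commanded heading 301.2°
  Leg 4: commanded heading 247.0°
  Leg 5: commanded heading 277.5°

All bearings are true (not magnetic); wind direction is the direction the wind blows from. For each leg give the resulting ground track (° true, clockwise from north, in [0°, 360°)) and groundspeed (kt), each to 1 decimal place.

Leg 1: track=281.4°, groundspeed=88.0 kt
Leg 2: track=206.9°, groundspeed=108.6 kt
Leg 3: track=295.3°, groundspeed=85.5 kt
Leg 4: track=237.2°, groundspeed=99.7 kt
Leg 5: track=268.7°, groundspeed=90.9 kt

Leg 1: heading 289.0°; drift -7.6° → track 281.4°, groundspeed 88.0 kt
Leg 2: heading 215.0°; drift -8.1° → track 206.9°, groundspeed 108.6 kt
Leg 3: heading 301.2°; drift -5.9° → track 295.3°, groundspeed 85.5 kt
Leg 4: heading 247.0°; drift -9.8° → track 237.2°, groundspeed 99.7 kt
Leg 5: heading 277.5°; drift -8.8° → track 268.7°, groundspeed 90.9 kt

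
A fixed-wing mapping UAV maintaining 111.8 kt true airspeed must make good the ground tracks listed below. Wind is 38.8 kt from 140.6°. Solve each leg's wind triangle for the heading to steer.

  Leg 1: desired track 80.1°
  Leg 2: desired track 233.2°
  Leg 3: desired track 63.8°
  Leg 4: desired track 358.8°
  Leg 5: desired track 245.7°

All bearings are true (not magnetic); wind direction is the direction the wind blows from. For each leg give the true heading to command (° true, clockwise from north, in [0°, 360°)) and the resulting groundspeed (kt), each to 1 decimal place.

Leg 1: desired track 80.1°; wind correction +17.6° → command heading 97.7°, groundspeed 87.5 kt
Leg 2: desired track 233.2°; wind correction -20.3° → command heading 212.9°, groundspeed 106.6 kt
Leg 3: desired track 63.8°; wind correction +19.7° → command heading 83.5°, groundspeed 96.4 kt
Leg 4: desired track 358.8°; wind correction +12.4° → command heading 11.2°, groundspeed 139.7 kt
Leg 5: desired track 245.7°; wind correction -19.6° → command heading 226.1°, groundspeed 115.4 kt

Leg 1: heading=97.7°, groundspeed=87.5 kt
Leg 2: heading=212.9°, groundspeed=106.6 kt
Leg 3: heading=83.5°, groundspeed=96.4 kt
Leg 4: heading=11.2°, groundspeed=139.7 kt
Leg 5: heading=226.1°, groundspeed=115.4 kt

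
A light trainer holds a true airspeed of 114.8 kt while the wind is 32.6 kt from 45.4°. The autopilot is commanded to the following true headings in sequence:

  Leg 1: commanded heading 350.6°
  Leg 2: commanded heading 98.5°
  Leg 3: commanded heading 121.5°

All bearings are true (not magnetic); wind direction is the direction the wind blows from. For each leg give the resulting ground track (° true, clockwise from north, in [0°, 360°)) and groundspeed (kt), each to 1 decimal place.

Leg 1: track=335.1°, groundspeed=99.6 kt
Leg 2: track=113.8°, groundspeed=98.7 kt
Leg 3: track=138.0°, groundspeed=111.6 kt

Leg 1: heading 350.6°; drift -15.5° → track 335.1°, groundspeed 99.6 kt
Leg 2: heading 98.5°; drift +15.3° → track 113.8°, groundspeed 98.7 kt
Leg 3: heading 121.5°; drift +16.5° → track 138.0°, groundspeed 111.6 kt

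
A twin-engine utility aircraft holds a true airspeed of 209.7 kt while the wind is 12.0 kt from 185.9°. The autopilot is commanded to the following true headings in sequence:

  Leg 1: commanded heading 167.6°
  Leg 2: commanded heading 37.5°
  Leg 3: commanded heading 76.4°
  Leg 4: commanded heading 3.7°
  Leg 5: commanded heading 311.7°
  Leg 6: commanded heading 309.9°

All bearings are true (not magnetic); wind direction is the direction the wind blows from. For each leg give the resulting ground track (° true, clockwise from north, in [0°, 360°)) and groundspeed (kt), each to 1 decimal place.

Leg 1: heading 167.6°; drift -1.1° → track 166.5°, groundspeed 198.3 kt
Leg 2: heading 37.5°; drift -1.6° → track 35.9°, groundspeed 220.0 kt
Leg 3: heading 76.4°; drift -3.0° → track 73.4°, groundspeed 214.0 kt
Leg 4: heading 3.7°; drift +0.1° → track 3.8°, groundspeed 221.7 kt
Leg 5: heading 311.7°; drift +2.6° → track 314.3°, groundspeed 216.9 kt
Leg 6: heading 309.9°; drift +2.6° → track 312.5°, groundspeed 216.6 kt

Leg 1: track=166.5°, groundspeed=198.3 kt
Leg 2: track=35.9°, groundspeed=220.0 kt
Leg 3: track=73.4°, groundspeed=214.0 kt
Leg 4: track=3.8°, groundspeed=221.7 kt
Leg 5: track=314.3°, groundspeed=216.9 kt
Leg 6: track=312.5°, groundspeed=216.6 kt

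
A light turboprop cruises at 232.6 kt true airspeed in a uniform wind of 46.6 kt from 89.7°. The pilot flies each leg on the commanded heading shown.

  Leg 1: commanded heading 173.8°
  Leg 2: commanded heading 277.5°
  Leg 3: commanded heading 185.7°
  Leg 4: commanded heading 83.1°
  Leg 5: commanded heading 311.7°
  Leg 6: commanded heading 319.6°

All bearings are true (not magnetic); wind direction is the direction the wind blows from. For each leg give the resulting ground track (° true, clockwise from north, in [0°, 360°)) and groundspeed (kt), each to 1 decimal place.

Leg 1: track=185.3°, groundspeed=232.5 kt
Leg 2: track=276.2°, groundspeed=278.8 kt
Leg 3: track=196.7°, groundspeed=242.0 kt
Leg 4: track=81.5°, groundspeed=186.4 kt
Leg 5: track=305.0°, groundspeed=269.0 kt
Leg 6: track=311.9°, groundspeed=265.0 kt

Leg 1: heading 173.8°; drift +11.5° → track 185.3°, groundspeed 232.5 kt
Leg 2: heading 277.5°; drift -1.3° → track 276.2°, groundspeed 278.8 kt
Leg 3: heading 185.7°; drift +11.0° → track 196.7°, groundspeed 242.0 kt
Leg 4: heading 83.1°; drift -1.6° → track 81.5°, groundspeed 186.4 kt
Leg 5: heading 311.7°; drift -6.7° → track 305.0°, groundspeed 269.0 kt
Leg 6: heading 319.6°; drift -7.7° → track 311.9°, groundspeed 265.0 kt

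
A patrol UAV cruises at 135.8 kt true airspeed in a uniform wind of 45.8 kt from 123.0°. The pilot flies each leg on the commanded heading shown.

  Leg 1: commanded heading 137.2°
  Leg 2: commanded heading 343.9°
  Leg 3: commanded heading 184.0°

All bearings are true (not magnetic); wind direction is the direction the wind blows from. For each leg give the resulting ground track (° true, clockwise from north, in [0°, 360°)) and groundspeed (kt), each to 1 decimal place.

Leg 1: heading 137.2°; drift +7.0° → track 144.2°, groundspeed 92.1 kt
Leg 2: heading 343.9°; drift -10.0° → track 333.9°, groundspeed 173.0 kt
Leg 3: heading 184.0°; drift +19.4° → track 203.4°, groundspeed 120.5 kt

Leg 1: track=144.2°, groundspeed=92.1 kt
Leg 2: track=333.9°, groundspeed=173.0 kt
Leg 3: track=203.4°, groundspeed=120.5 kt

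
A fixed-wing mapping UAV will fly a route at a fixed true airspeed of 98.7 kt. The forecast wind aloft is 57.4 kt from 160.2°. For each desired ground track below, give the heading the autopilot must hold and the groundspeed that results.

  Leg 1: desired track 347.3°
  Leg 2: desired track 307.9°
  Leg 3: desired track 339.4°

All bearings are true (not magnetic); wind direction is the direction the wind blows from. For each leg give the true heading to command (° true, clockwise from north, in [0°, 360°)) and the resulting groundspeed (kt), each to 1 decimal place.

Leg 1: heading=351.4°, groundspeed=155.4 kt
Leg 2: heading=289.8°, groundspeed=142.3 kt
Leg 3: heading=338.9°, groundspeed=156.1 kt

Leg 1: desired track 347.3°; wind correction +4.1° → command heading 351.4°, groundspeed 155.4 kt
Leg 2: desired track 307.9°; wind correction -18.1° → command heading 289.8°, groundspeed 142.3 kt
Leg 3: desired track 339.4°; wind correction -0.5° → command heading 338.9°, groundspeed 156.1 kt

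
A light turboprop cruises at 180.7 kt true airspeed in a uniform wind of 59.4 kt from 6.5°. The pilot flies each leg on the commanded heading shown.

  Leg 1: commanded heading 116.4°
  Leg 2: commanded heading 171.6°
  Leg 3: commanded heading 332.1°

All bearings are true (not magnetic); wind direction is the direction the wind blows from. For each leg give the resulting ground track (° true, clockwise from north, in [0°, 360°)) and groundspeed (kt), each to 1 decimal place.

Leg 1: track=131.9°, groundspeed=208.5 kt
Leg 2: track=175.3°, groundspeed=238.6 kt
Leg 3: track=317.8°, groundspeed=135.9 kt

Leg 1: heading 116.4°; drift +15.5° → track 131.9°, groundspeed 208.5 kt
Leg 2: heading 171.6°; drift +3.7° → track 175.3°, groundspeed 238.6 kt
Leg 3: heading 332.1°; drift -14.3° → track 317.8°, groundspeed 135.9 kt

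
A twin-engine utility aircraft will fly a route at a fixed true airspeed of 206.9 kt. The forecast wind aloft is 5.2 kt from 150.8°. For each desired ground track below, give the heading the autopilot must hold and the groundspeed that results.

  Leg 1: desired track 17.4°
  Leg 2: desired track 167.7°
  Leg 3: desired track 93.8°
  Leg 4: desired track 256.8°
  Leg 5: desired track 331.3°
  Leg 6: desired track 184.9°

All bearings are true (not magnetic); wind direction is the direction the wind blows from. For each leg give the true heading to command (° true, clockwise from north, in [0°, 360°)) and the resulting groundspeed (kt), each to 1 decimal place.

Leg 1: heading=18.4°, groundspeed=210.4 kt
Leg 2: heading=167.3°, groundspeed=201.9 kt
Leg 3: heading=95.0°, groundspeed=204.0 kt
Leg 4: heading=255.4°, groundspeed=208.3 kt
Leg 5: heading=331.3°, groundspeed=212.1 kt
Leg 6: heading=184.1°, groundspeed=202.6 kt

Leg 1: desired track 17.4°; wind correction +1.0° → command heading 18.4°, groundspeed 210.4 kt
Leg 2: desired track 167.7°; wind correction -0.4° → command heading 167.3°, groundspeed 201.9 kt
Leg 3: desired track 93.8°; wind correction +1.2° → command heading 95.0°, groundspeed 204.0 kt
Leg 4: desired track 256.8°; wind correction -1.4° → command heading 255.4°, groundspeed 208.3 kt
Leg 5: desired track 331.3°; wind correction +0.0° → command heading 331.3°, groundspeed 212.1 kt
Leg 6: desired track 184.9°; wind correction -0.8° → command heading 184.1°, groundspeed 202.6 kt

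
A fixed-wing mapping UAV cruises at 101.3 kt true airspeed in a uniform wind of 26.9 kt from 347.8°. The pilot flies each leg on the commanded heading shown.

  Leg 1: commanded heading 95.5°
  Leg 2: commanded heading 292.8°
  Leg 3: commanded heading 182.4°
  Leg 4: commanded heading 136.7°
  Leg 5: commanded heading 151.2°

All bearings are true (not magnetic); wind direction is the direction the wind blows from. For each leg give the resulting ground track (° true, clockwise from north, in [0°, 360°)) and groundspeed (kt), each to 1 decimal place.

Leg 1: heading 95.5°; drift +13.2° → track 108.7°, groundspeed 112.4 kt
Leg 2: heading 292.8°; drift -14.4° → track 278.4°, groundspeed 88.7 kt
Leg 3: heading 182.4°; drift -3.0° → track 179.4°, groundspeed 127.5 kt
Leg 4: heading 136.7°; drift +6.4° → track 143.1°, groundspeed 125.1 kt
Leg 5: heading 151.2°; drift +3.5° → track 154.7°, groundspeed 127.3 kt

Leg 1: track=108.7°, groundspeed=112.4 kt
Leg 2: track=278.4°, groundspeed=88.7 kt
Leg 3: track=179.4°, groundspeed=127.5 kt
Leg 4: track=143.1°, groundspeed=125.1 kt
Leg 5: track=154.7°, groundspeed=127.3 kt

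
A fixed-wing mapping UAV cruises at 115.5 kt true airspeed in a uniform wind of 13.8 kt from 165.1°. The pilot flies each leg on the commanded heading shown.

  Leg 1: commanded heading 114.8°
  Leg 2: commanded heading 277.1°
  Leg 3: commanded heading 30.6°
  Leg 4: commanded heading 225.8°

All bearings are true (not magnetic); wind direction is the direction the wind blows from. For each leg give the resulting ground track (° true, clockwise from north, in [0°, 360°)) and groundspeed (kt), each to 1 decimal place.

Leg 1: heading 114.8°; drift -5.7° → track 109.1°, groundspeed 107.2 kt
Leg 2: heading 277.1°; drift +6.1° → track 283.2°, groundspeed 121.3 kt
Leg 3: heading 30.6°; drift -4.5° → track 26.1°, groundspeed 125.6 kt
Leg 4: heading 225.8°; drift +6.3° → track 232.1°, groundspeed 109.4 kt

Leg 1: track=109.1°, groundspeed=107.2 kt
Leg 2: track=283.2°, groundspeed=121.3 kt
Leg 3: track=26.1°, groundspeed=125.6 kt
Leg 4: track=232.1°, groundspeed=109.4 kt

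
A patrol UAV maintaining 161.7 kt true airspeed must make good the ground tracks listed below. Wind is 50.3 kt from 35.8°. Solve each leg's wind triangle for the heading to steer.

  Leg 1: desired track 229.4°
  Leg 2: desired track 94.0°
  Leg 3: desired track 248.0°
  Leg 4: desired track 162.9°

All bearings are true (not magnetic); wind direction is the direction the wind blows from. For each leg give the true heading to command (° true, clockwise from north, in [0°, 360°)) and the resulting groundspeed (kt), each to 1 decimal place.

Leg 1: heading=233.6°, groundspeed=210.2 kt
Leg 2: heading=78.7°, groundspeed=129.4 kt
Leg 3: heading=257.5°, groundspeed=202.0 kt
Leg 4: heading=148.5°, groundspeed=187.0 kt

Leg 1: desired track 229.4°; wind correction +4.2° → command heading 233.6°, groundspeed 210.2 kt
Leg 2: desired track 94.0°; wind correction -15.3° → command heading 78.7°, groundspeed 129.4 kt
Leg 3: desired track 248.0°; wind correction +9.5° → command heading 257.5°, groundspeed 202.0 kt
Leg 4: desired track 162.9°; wind correction -14.4° → command heading 148.5°, groundspeed 187.0 kt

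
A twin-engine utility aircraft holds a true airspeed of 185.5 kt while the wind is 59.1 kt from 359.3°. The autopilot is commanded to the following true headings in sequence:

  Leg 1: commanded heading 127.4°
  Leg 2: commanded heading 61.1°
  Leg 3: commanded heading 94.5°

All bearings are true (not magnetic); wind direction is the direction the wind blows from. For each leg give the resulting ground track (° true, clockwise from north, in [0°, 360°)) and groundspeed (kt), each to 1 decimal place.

Leg 1: heading 127.4°; drift +11.8° → track 139.2°, groundspeed 226.8 kt
Leg 2: heading 61.1°; drift +18.3° → track 79.4°, groundspeed 166.0 kt
Leg 3: heading 94.5°; drift +17.1° → track 111.6°, groundspeed 199.7 kt

Leg 1: track=139.2°, groundspeed=226.8 kt
Leg 2: track=79.4°, groundspeed=166.0 kt
Leg 3: track=111.6°, groundspeed=199.7 kt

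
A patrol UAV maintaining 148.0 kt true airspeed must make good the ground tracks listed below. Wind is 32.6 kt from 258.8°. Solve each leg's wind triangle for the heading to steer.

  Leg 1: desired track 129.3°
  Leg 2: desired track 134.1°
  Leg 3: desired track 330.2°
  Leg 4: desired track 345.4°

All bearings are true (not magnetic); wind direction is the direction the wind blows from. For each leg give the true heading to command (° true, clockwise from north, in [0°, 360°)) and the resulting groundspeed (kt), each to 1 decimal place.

Leg 1: desired track 129.3°; wind correction +9.8° → command heading 139.1°, groundspeed 166.6 kt
Leg 2: desired track 134.1°; wind correction +10.4° → command heading 144.5°, groundspeed 164.1 kt
Leg 3: desired track 330.2°; wind correction -12.0° → command heading 318.2°, groundspeed 134.3 kt
Leg 4: desired track 345.4°; wind correction -12.7° → command heading 332.7°, groundspeed 142.4 kt

Leg 1: heading=139.1°, groundspeed=166.6 kt
Leg 2: heading=144.5°, groundspeed=164.1 kt
Leg 3: heading=318.2°, groundspeed=134.3 kt
Leg 4: heading=332.7°, groundspeed=142.4 kt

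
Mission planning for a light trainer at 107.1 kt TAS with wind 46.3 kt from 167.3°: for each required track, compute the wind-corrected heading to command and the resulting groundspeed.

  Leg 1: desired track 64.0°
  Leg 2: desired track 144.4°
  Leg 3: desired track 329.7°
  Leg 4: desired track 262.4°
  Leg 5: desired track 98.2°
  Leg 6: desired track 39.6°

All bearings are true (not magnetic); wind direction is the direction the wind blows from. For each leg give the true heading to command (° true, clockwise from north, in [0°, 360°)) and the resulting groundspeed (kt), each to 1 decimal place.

Leg 1: heading=88.9°, groundspeed=107.8 kt
Leg 2: heading=154.1°, groundspeed=62.9 kt
Leg 3: heading=322.2°, groundspeed=150.3 kt
Leg 4: heading=236.9°, groundspeed=100.8 kt
Leg 5: heading=122.0°, groundspeed=81.5 kt
Leg 6: heading=59.6°, groundspeed=129.0 kt

Leg 1: desired track 64.0°; wind correction +24.9° → command heading 88.9°, groundspeed 107.8 kt
Leg 2: desired track 144.4°; wind correction +9.7° → command heading 154.1°, groundspeed 62.9 kt
Leg 3: desired track 329.7°; wind correction -7.5° → command heading 322.2°, groundspeed 150.3 kt
Leg 4: desired track 262.4°; wind correction -25.5° → command heading 236.9°, groundspeed 100.8 kt
Leg 5: desired track 98.2°; wind correction +23.8° → command heading 122.0°, groundspeed 81.5 kt
Leg 6: desired track 39.6°; wind correction +20.0° → command heading 59.6°, groundspeed 129.0 kt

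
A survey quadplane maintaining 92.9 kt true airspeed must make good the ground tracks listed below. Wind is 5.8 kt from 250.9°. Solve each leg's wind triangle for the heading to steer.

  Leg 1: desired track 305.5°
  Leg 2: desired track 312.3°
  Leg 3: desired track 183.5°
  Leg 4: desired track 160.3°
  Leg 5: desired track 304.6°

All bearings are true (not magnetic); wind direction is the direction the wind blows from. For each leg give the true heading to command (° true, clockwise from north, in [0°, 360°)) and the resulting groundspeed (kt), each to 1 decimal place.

Leg 1: heading=302.6°, groundspeed=89.4 kt
Leg 2: heading=309.2°, groundspeed=90.0 kt
Leg 3: heading=186.8°, groundspeed=90.5 kt
Leg 4: heading=163.9°, groundspeed=92.8 kt
Leg 5: heading=301.7°, groundspeed=89.3 kt

Leg 1: desired track 305.5°; wind correction -2.9° → command heading 302.6°, groundspeed 89.4 kt
Leg 2: desired track 312.3°; wind correction -3.1° → command heading 309.2°, groundspeed 90.0 kt
Leg 3: desired track 183.5°; wind correction +3.3° → command heading 186.8°, groundspeed 90.5 kt
Leg 4: desired track 160.3°; wind correction +3.6° → command heading 163.9°, groundspeed 92.8 kt
Leg 5: desired track 304.6°; wind correction -2.9° → command heading 301.7°, groundspeed 89.3 kt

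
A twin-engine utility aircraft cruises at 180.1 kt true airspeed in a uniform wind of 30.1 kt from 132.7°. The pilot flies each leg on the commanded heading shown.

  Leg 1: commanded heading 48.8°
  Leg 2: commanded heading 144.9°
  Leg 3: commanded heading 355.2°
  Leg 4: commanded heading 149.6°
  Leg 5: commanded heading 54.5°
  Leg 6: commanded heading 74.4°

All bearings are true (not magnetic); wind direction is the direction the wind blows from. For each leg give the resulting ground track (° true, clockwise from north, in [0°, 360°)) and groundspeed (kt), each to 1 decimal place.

Leg 1: heading 48.8°; drift -9.6° → track 39.2°, groundspeed 179.4 kt
Leg 2: heading 144.9°; drift +2.4° → track 147.3°, groundspeed 150.8 kt
Leg 3: heading 355.2°; drift -5.7° → track 349.5°, groundspeed 203.3 kt
Leg 4: heading 149.6°; drift +3.3° → track 152.9°, groundspeed 151.6 kt
Leg 5: heading 54.5°; drift -9.6° → track 44.9°, groundspeed 176.4 kt
Leg 6: heading 74.4°; drift -8.9° → track 65.5°, groundspeed 166.3 kt

Leg 1: track=39.2°, groundspeed=179.4 kt
Leg 2: track=147.3°, groundspeed=150.8 kt
Leg 3: track=349.5°, groundspeed=203.3 kt
Leg 4: track=152.9°, groundspeed=151.6 kt
Leg 5: track=44.9°, groundspeed=176.4 kt
Leg 6: track=65.5°, groundspeed=166.3 kt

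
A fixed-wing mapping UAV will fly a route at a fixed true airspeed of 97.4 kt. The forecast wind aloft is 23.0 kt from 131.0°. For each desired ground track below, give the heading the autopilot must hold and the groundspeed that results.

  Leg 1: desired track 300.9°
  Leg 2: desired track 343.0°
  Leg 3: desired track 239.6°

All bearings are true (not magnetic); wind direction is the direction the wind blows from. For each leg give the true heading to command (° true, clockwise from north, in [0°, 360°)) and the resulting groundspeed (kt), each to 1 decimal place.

Leg 1: desired track 300.9°; wind correction -2.4° → command heading 298.5°, groundspeed 120.0 kt
Leg 2: desired track 343.0°; wind correction +7.2° → command heading 350.2°, groundspeed 116.1 kt
Leg 3: desired track 239.6°; wind correction -12.9° → command heading 226.7°, groundspeed 102.3 kt

Leg 1: heading=298.5°, groundspeed=120.0 kt
Leg 2: heading=350.2°, groundspeed=116.1 kt
Leg 3: heading=226.7°, groundspeed=102.3 kt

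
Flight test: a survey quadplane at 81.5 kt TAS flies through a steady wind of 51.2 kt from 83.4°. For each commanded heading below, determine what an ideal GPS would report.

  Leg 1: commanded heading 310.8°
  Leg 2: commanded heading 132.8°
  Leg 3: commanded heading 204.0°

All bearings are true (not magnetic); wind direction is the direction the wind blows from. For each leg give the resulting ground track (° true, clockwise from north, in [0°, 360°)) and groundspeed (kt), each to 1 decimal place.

Leg 1: heading 310.8°; drift -18.0° → track 292.8°, groundspeed 122.1 kt
Leg 2: heading 132.8°; drift +38.9° → track 171.7°, groundspeed 61.9 kt
Leg 3: heading 204.0°; drift +22.3° → track 226.3°, groundspeed 116.2 kt

Leg 1: track=292.8°, groundspeed=122.1 kt
Leg 2: track=171.7°, groundspeed=61.9 kt
Leg 3: track=226.3°, groundspeed=116.2 kt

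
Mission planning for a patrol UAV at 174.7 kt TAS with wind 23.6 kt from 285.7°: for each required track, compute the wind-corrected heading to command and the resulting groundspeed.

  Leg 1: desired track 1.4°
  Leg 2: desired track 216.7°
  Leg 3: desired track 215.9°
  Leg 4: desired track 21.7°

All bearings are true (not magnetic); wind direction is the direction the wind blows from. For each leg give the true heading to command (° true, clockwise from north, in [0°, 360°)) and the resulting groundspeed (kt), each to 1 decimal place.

Leg 1: heading=353.9°, groundspeed=167.4 kt
Leg 2: heading=223.9°, groundspeed=164.8 kt
Leg 3: heading=223.2°, groundspeed=165.1 kt
Leg 4: heading=14.0°, groundspeed=175.6 kt

Leg 1: desired track 1.4°; wind correction -7.5° → command heading 353.9°, groundspeed 167.4 kt
Leg 2: desired track 216.7°; wind correction +7.2° → command heading 223.9°, groundspeed 164.8 kt
Leg 3: desired track 215.9°; wind correction +7.3° → command heading 223.2°, groundspeed 165.1 kt
Leg 4: desired track 21.7°; wind correction -7.7° → command heading 14.0°, groundspeed 175.6 kt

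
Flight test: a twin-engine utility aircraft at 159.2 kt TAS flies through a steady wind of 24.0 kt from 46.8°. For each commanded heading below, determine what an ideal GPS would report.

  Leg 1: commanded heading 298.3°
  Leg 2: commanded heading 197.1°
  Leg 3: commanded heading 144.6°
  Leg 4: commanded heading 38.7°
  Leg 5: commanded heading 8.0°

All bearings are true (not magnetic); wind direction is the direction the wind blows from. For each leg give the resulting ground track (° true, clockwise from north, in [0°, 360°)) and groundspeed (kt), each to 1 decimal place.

Leg 1: heading 298.3°; drift -7.8° → track 290.5°, groundspeed 168.4 kt
Leg 2: heading 197.1°; drift +3.8° → track 200.9°, groundspeed 180.4 kt
Leg 3: heading 144.6°; drift +8.3° → track 152.9°, groundspeed 164.2 kt
Leg 4: heading 38.7°; drift -1.4° → track 37.3°, groundspeed 135.5 kt
Leg 5: heading 8.0°; drift -6.1° → track 1.9°, groundspeed 141.3 kt

Leg 1: track=290.5°, groundspeed=168.4 kt
Leg 2: track=200.9°, groundspeed=180.4 kt
Leg 3: track=152.9°, groundspeed=164.2 kt
Leg 4: track=37.3°, groundspeed=135.5 kt
Leg 5: track=1.9°, groundspeed=141.3 kt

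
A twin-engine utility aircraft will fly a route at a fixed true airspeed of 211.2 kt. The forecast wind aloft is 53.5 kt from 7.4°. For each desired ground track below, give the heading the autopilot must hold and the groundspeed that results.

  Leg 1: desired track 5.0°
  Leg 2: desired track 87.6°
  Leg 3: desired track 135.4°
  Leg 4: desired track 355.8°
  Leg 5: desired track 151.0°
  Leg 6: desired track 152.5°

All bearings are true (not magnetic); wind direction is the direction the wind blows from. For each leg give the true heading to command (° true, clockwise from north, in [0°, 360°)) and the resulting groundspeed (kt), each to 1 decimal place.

Leg 1: desired track 5.0°; wind correction +0.6° → command heading 5.6°, groundspeed 157.7 kt
Leg 2: desired track 87.6°; wind correction -14.5° → command heading 73.1°, groundspeed 195.4 kt
Leg 3: desired track 135.4°; wind correction -11.5° → command heading 123.9°, groundspeed 239.9 kt
Leg 4: desired track 355.8°; wind correction +2.9° → command heading 358.7°, groundspeed 158.5 kt
Leg 5: desired track 151.0°; wind correction -8.6° → command heading 142.4°, groundspeed 251.9 kt
Leg 6: desired track 152.5°; wind correction -8.3° → command heading 144.2°, groundspeed 252.8 kt

Leg 1: heading=5.6°, groundspeed=157.7 kt
Leg 2: heading=73.1°, groundspeed=195.4 kt
Leg 3: heading=123.9°, groundspeed=239.9 kt
Leg 4: heading=358.7°, groundspeed=158.5 kt
Leg 5: heading=142.4°, groundspeed=251.9 kt
Leg 6: heading=144.2°, groundspeed=252.8 kt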